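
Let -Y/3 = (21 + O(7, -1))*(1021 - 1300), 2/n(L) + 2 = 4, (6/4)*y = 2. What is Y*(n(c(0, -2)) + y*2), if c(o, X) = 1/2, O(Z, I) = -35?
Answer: -42966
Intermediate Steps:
c(o, X) = ½
y = 4/3 (y = (⅔)*2 = 4/3 ≈ 1.3333)
n(L) = 1 (n(L) = 2/(-2 + 4) = 2/2 = 2*(½) = 1)
Y = -11718 (Y = -3*(21 - 35)*(1021 - 1300) = -(-42)*(-279) = -3*3906 = -11718)
Y*(n(c(0, -2)) + y*2) = -11718*(1 + (4/3)*2) = -11718*(1 + 8/3) = -11718*11/3 = -42966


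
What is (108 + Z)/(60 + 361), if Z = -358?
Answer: -250/421 ≈ -0.59382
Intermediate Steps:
(108 + Z)/(60 + 361) = (108 - 358)/(60 + 361) = -250/421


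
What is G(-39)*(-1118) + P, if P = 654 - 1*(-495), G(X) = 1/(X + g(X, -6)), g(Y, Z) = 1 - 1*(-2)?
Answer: 21241/18 ≈ 1180.1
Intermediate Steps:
g(Y, Z) = 3 (g(Y, Z) = 1 + 2 = 3)
G(X) = 1/(3 + X) (G(X) = 1/(X + 3) = 1/(3 + X))
P = 1149 (P = 654 + 495 = 1149)
G(-39)*(-1118) + P = -1118/(3 - 39) + 1149 = -1118/(-36) + 1149 = -1/36*(-1118) + 1149 = 559/18 + 1149 = 21241/18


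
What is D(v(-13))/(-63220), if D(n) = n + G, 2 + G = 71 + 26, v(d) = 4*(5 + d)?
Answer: -63/63220 ≈ -0.00099652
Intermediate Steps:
v(d) = 20 + 4*d
G = 95 (G = -2 + (71 + 26) = -2 + 97 = 95)
D(n) = 95 + n (D(n) = n + 95 = 95 + n)
D(v(-13))/(-63220) = (95 + (20 + 4*(-13)))/(-63220) = (95 + (20 - 52))*(-1/63220) = (95 - 32)*(-1/63220) = 63*(-1/63220) = -63/63220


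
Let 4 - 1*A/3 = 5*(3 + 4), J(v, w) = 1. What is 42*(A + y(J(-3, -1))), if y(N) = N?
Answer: -3864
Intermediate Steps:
A = -93 (A = 12 - 15*(3 + 4) = 12 - 15*7 = 12 - 3*35 = 12 - 105 = -93)
42*(A + y(J(-3, -1))) = 42*(-93 + 1) = 42*(-92) = -3864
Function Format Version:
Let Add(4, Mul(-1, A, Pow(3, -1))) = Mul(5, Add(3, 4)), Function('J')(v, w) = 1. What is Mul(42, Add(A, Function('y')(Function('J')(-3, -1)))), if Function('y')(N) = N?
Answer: -3864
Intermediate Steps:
A = -93 (A = Add(12, Mul(-3, Mul(5, Add(3, 4)))) = Add(12, Mul(-3, Mul(5, 7))) = Add(12, Mul(-3, 35)) = Add(12, -105) = -93)
Mul(42, Add(A, Function('y')(Function('J')(-3, -1)))) = Mul(42, Add(-93, 1)) = Mul(42, -92) = -3864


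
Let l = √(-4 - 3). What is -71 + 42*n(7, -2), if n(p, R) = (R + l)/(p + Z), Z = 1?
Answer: -163/2 + 21*I*√7/4 ≈ -81.5 + 13.89*I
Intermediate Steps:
l = I*√7 (l = √(-7) = I*√7 ≈ 2.6458*I)
n(p, R) = (R + I*√7)/(1 + p) (n(p, R) = (R + I*√7)/(p + 1) = (R + I*√7)/(1 + p))
-71 + 42*n(7, -2) = -71 + 42*((-2 + I*√7)/(1 + 7)) = -71 + 42*((-2 + I*√7)/8) = -71 + 42*(-¼ + I*√7/8) = -71 + (-21/2 + 21*I*√7/4) = -163/2 + 21*I*√7/4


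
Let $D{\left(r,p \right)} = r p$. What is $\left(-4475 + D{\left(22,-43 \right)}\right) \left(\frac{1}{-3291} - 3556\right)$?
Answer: $\frac{21146954179}{1097} \approx 1.9277 \cdot 10^{7}$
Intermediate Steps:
$D{\left(r,p \right)} = p r$
$\left(-4475 + D{\left(22,-43 \right)}\right) \left(\frac{1}{-3291} - 3556\right) = \left(-4475 - 946\right) \left(\frac{1}{-3291} - 3556\right) = \left(-4475 - 946\right) \left(- \frac{1}{3291} - 3556\right) = \left(-5421\right) \left(- \frac{11702797}{3291}\right) = \frac{21146954179}{1097}$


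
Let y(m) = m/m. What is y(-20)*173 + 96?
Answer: 269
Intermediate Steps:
y(m) = 1
y(-20)*173 + 96 = 1*173 + 96 = 173 + 96 = 269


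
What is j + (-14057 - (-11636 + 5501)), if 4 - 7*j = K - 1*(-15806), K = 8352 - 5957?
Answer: -73651/7 ≈ -10522.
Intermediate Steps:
K = 2395
j = -18197/7 (j = 4/7 - (2395 - 1*(-15806))/7 = 4/7 - (2395 + 15806)/7 = 4/7 - ⅐*18201 = 4/7 - 18201/7 = -18197/7 ≈ -2599.6)
j + (-14057 - (-11636 + 5501)) = -18197/7 + (-14057 - (-11636 + 5501)) = -18197/7 + (-14057 - 1*(-6135)) = -18197/7 + (-14057 + 6135) = -18197/7 - 7922 = -73651/7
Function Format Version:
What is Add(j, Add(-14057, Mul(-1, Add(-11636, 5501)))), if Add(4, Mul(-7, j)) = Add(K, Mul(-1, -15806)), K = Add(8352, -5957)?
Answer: Rational(-73651, 7) ≈ -10522.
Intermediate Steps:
K = 2395
j = Rational(-18197, 7) (j = Add(Rational(4, 7), Mul(Rational(-1, 7), Add(2395, Mul(-1, -15806)))) = Add(Rational(4, 7), Mul(Rational(-1, 7), Add(2395, 15806))) = Add(Rational(4, 7), Mul(Rational(-1, 7), 18201)) = Add(Rational(4, 7), Rational(-18201, 7)) = Rational(-18197, 7) ≈ -2599.6)
Add(j, Add(-14057, Mul(-1, Add(-11636, 5501)))) = Add(Rational(-18197, 7), Add(-14057, Mul(-1, Add(-11636, 5501)))) = Add(Rational(-18197, 7), Add(-14057, Mul(-1, -6135))) = Add(Rational(-18197, 7), Add(-14057, 6135)) = Add(Rational(-18197, 7), -7922) = Rational(-73651, 7)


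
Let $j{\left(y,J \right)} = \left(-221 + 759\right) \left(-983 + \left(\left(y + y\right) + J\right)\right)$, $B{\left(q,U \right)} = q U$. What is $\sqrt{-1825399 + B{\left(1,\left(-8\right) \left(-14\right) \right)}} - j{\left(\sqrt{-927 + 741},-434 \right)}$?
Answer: $762346 + i \sqrt{1825287} - 1076 i \sqrt{186} \approx 7.6235 \cdot 10^{5} - 13324.0 i$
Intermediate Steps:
$B{\left(q,U \right)} = U q$
$j{\left(y,J \right)} = -528854 + 538 J + 1076 y$ ($j{\left(y,J \right)} = 538 \left(-983 + \left(2 y + J\right)\right) = 538 \left(-983 + \left(J + 2 y\right)\right) = 538 \left(-983 + J + 2 y\right) = -528854 + 538 J + 1076 y$)
$\sqrt{-1825399 + B{\left(1,\left(-8\right) \left(-14\right) \right)}} - j{\left(\sqrt{-927 + 741},-434 \right)} = \sqrt{-1825399 + \left(-8\right) \left(-14\right) 1} - \left(-528854 + 538 \left(-434\right) + 1076 \sqrt{-927 + 741}\right) = \sqrt{-1825399 + 112 \cdot 1} - \left(-528854 - 233492 + 1076 \sqrt{-186}\right) = \sqrt{-1825399 + 112} - \left(-528854 - 233492 + 1076 i \sqrt{186}\right) = \sqrt{-1825287} - \left(-528854 - 233492 + 1076 i \sqrt{186}\right) = i \sqrt{1825287} - \left(-762346 + 1076 i \sqrt{186}\right) = i \sqrt{1825287} + \left(762346 - 1076 i \sqrt{186}\right) = 762346 + i \sqrt{1825287} - 1076 i \sqrt{186}$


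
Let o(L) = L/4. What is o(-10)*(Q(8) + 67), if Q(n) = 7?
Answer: -185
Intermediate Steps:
o(L) = L/4 (o(L) = L*(¼) = L/4)
o(-10)*(Q(8) + 67) = ((¼)*(-10))*(7 + 67) = -5/2*74 = -185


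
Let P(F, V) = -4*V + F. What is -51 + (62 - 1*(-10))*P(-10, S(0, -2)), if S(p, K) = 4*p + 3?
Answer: -1635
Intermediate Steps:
S(p, K) = 3 + 4*p
P(F, V) = F - 4*V
-51 + (62 - 1*(-10))*P(-10, S(0, -2)) = -51 + (62 - 1*(-10))*(-10 - 4*(3 + 4*0)) = -51 + (62 + 10)*(-10 - 4*(3 + 0)) = -51 + 72*(-10 - 4*3) = -51 + 72*(-10 - 12) = -51 + 72*(-22) = -51 - 1584 = -1635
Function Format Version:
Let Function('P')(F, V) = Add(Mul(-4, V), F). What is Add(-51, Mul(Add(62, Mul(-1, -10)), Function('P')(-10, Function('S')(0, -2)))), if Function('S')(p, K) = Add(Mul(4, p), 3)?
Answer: -1635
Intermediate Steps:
Function('S')(p, K) = Add(3, Mul(4, p))
Function('P')(F, V) = Add(F, Mul(-4, V))
Add(-51, Mul(Add(62, Mul(-1, -10)), Function('P')(-10, Function('S')(0, -2)))) = Add(-51, Mul(Add(62, Mul(-1, -10)), Add(-10, Mul(-4, Add(3, Mul(4, 0)))))) = Add(-51, Mul(Add(62, 10), Add(-10, Mul(-4, Add(3, 0))))) = Add(-51, Mul(72, Add(-10, Mul(-4, 3)))) = Add(-51, Mul(72, Add(-10, -12))) = Add(-51, Mul(72, -22)) = Add(-51, -1584) = -1635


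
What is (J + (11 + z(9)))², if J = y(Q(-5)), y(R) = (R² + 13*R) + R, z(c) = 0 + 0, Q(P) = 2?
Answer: 1849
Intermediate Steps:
z(c) = 0
y(R) = R² + 14*R
J = 32 (J = 2*(14 + 2) = 2*16 = 32)
(J + (11 + z(9)))² = (32 + (11 + 0))² = (32 + 11)² = 43² = 1849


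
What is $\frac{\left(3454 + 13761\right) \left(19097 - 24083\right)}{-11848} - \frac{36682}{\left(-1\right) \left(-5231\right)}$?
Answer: $\frac{224281496677}{30988444} \approx 7237.6$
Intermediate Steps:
$\frac{\left(3454 + 13761\right) \left(19097 - 24083\right)}{-11848} - \frac{36682}{\left(-1\right) \left(-5231\right)} = 17215 \left(-4986\right) \left(- \frac{1}{11848}\right) - \frac{36682}{5231} = \left(-85833990\right) \left(- \frac{1}{11848}\right) - \frac{36682}{5231} = \frac{42916995}{5924} - \frac{36682}{5231} = \frac{224281496677}{30988444}$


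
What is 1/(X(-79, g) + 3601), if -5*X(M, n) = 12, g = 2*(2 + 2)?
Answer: 5/17993 ≈ 0.00027789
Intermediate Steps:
g = 8 (g = 2*4 = 8)
X(M, n) = -12/5 (X(M, n) = -1/5*12 = -12/5)
1/(X(-79, g) + 3601) = 1/(-12/5 + 3601) = 1/(17993/5) = 5/17993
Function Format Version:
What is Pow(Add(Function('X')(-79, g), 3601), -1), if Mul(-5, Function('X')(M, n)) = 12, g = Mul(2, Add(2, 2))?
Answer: Rational(5, 17993) ≈ 0.00027789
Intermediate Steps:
g = 8 (g = Mul(2, 4) = 8)
Function('X')(M, n) = Rational(-12, 5) (Function('X')(M, n) = Mul(Rational(-1, 5), 12) = Rational(-12, 5))
Pow(Add(Function('X')(-79, g), 3601), -1) = Pow(Add(Rational(-12, 5), 3601), -1) = Pow(Rational(17993, 5), -1) = Rational(5, 17993)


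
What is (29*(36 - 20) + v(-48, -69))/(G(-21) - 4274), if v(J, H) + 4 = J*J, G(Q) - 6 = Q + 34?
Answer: -2764/4255 ≈ -0.64959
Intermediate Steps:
G(Q) = 40 + Q (G(Q) = 6 + (Q + 34) = 6 + (34 + Q) = 40 + Q)
v(J, H) = -4 + J² (v(J, H) = -4 + J*J = -4 + J²)
(29*(36 - 20) + v(-48, -69))/(G(-21) - 4274) = (29*(36 - 20) + (-4 + (-48)²))/((40 - 21) - 4274) = (29*16 + (-4 + 2304))/(19 - 4274) = (464 + 2300)/(-4255) = 2764*(-1/4255) = -2764/4255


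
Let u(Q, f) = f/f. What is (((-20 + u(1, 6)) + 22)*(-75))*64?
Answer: -14400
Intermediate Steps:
u(Q, f) = 1
(((-20 + u(1, 6)) + 22)*(-75))*64 = (((-20 + 1) + 22)*(-75))*64 = ((-19 + 22)*(-75))*64 = (3*(-75))*64 = -225*64 = -14400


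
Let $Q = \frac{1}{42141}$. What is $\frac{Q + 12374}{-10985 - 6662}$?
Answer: $- \frac{521452735}{743662227} \approx -0.7012$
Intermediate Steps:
$Q = \frac{1}{42141} \approx 2.373 \cdot 10^{-5}$
$\frac{Q + 12374}{-10985 - 6662} = \frac{\frac{1}{42141} + 12374}{-10985 - 6662} = \frac{521452735}{42141 \left(-17647\right)} = \frac{521452735}{42141} \left(- \frac{1}{17647}\right) = - \frac{521452735}{743662227}$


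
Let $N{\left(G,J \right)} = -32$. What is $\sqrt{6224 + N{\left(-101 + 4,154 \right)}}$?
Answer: $12 \sqrt{43} \approx 78.689$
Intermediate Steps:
$\sqrt{6224 + N{\left(-101 + 4,154 \right)}} = \sqrt{6224 - 32} = \sqrt{6192} = 12 \sqrt{43}$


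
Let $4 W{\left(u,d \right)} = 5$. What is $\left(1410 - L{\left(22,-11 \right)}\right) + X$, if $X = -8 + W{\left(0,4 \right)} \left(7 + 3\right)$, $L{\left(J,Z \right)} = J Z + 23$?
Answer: $\frac{3267}{2} \approx 1633.5$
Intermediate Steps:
$W{\left(u,d \right)} = \frac{5}{4}$ ($W{\left(u,d \right)} = \frac{1}{4} \cdot 5 = \frac{5}{4}$)
$L{\left(J,Z \right)} = 23 + J Z$
$X = \frac{9}{2}$ ($X = -8 + \frac{5 \left(7 + 3\right)}{4} = -8 + \frac{5}{4} \cdot 10 = -8 + \frac{25}{2} = \frac{9}{2} \approx 4.5$)
$\left(1410 - L{\left(22,-11 \right)}\right) + X = \left(1410 - \left(23 + 22 \left(-11\right)\right)\right) + \frac{9}{2} = \left(1410 - \left(23 - 242\right)\right) + \frac{9}{2} = \left(1410 - -219\right) + \frac{9}{2} = \left(1410 + 219\right) + \frac{9}{2} = 1629 + \frac{9}{2} = \frac{3267}{2}$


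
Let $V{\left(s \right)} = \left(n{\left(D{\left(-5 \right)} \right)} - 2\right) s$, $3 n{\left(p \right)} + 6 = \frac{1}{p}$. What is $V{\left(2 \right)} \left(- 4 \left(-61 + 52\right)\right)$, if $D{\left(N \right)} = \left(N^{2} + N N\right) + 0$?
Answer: $- \frac{7188}{25} \approx -287.52$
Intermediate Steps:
$D{\left(N \right)} = 2 N^{2}$ ($D{\left(N \right)} = \left(N^{2} + N^{2}\right) + 0 = 2 N^{2} + 0 = 2 N^{2}$)
$n{\left(p \right)} = -2 + \frac{1}{3 p}$
$V{\left(s \right)} = - \frac{599 s}{150}$ ($V{\left(s \right)} = \left(\left(-2 + \frac{1}{3 \cdot 2 \left(-5\right)^{2}}\right) - 2\right) s = \left(\left(-2 + \frac{1}{3 \cdot 2 \cdot 25}\right) - 2\right) s = \left(\left(-2 + \frac{1}{3 \cdot 50}\right) - 2\right) s = \left(\left(-2 + \frac{1}{3} \cdot \frac{1}{50}\right) - 2\right) s = \left(\left(-2 + \frac{1}{150}\right) - 2\right) s = \left(- \frac{299}{150} - 2\right) s = - \frac{599 s}{150}$)
$V{\left(2 \right)} \left(- 4 \left(-61 + 52\right)\right) = \left(- \frac{599}{150}\right) 2 \left(- 4 \left(-61 + 52\right)\right) = - \frac{599 \left(\left(-4\right) \left(-9\right)\right)}{75} = \left(- \frac{599}{75}\right) 36 = - \frac{7188}{25}$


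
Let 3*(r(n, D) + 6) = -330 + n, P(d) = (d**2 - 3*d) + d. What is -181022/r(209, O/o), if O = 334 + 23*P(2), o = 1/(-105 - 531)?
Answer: 543066/139 ≈ 3906.9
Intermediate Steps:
P(d) = d**2 - 2*d
o = -1/636 (o = 1/(-636) = -1/636 ≈ -0.0015723)
O = 334 (O = 334 + 23*(2*(-2 + 2)) = 334 + 23*(2*0) = 334 + 23*0 = 334 + 0 = 334)
r(n, D) = -116 + n/3 (r(n, D) = -6 + (-330 + n)/3 = -6 + (-110 + n/3) = -116 + n/3)
-181022/r(209, O/o) = -181022/(-116 + (1/3)*209) = -181022/(-116 + 209/3) = -181022/(-139/3) = -181022*(-3/139) = 543066/139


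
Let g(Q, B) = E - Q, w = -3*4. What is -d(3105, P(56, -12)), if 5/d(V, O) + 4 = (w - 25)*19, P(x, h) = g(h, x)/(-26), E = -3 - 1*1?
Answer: 5/707 ≈ 0.0070721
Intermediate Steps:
E = -4 (E = -3 - 1 = -4)
w = -12
g(Q, B) = -4 - Q
P(x, h) = 2/13 + h/26 (P(x, h) = (-4 - h)/(-26) = (-4 - h)*(-1/26) = 2/13 + h/26)
d(V, O) = -5/707 (d(V, O) = 5/(-4 + (-12 - 25)*19) = 5/(-4 - 37*19) = 5/(-4 - 703) = 5/(-707) = 5*(-1/707) = -5/707)
-d(3105, P(56, -12)) = -1*(-5/707) = 5/707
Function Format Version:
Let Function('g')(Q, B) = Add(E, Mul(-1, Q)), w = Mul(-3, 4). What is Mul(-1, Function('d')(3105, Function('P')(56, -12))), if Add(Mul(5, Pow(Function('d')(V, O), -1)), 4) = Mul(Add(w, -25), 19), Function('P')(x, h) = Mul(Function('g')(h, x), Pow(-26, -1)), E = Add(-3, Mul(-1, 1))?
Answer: Rational(5, 707) ≈ 0.0070721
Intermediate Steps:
E = -4 (E = Add(-3, -1) = -4)
w = -12
Function('g')(Q, B) = Add(-4, Mul(-1, Q))
Function('P')(x, h) = Add(Rational(2, 13), Mul(Rational(1, 26), h)) (Function('P')(x, h) = Mul(Add(-4, Mul(-1, h)), Pow(-26, -1)) = Mul(Add(-4, Mul(-1, h)), Rational(-1, 26)) = Add(Rational(2, 13), Mul(Rational(1, 26), h)))
Function('d')(V, O) = Rational(-5, 707) (Function('d')(V, O) = Mul(5, Pow(Add(-4, Mul(Add(-12, -25), 19)), -1)) = Mul(5, Pow(Add(-4, Mul(-37, 19)), -1)) = Mul(5, Pow(Add(-4, -703), -1)) = Mul(5, Pow(-707, -1)) = Mul(5, Rational(-1, 707)) = Rational(-5, 707))
Mul(-1, Function('d')(3105, Function('P')(56, -12))) = Mul(-1, Rational(-5, 707)) = Rational(5, 707)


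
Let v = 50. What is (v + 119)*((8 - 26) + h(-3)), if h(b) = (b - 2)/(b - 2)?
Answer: -2873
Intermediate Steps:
h(b) = 1 (h(b) = (-2 + b)/(-2 + b) = 1)
(v + 119)*((8 - 26) + h(-3)) = (50 + 119)*((8 - 26) + 1) = 169*(-18 + 1) = 169*(-17) = -2873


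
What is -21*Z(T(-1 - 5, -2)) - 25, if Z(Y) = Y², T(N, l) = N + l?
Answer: -1369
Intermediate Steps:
-21*Z(T(-1 - 5, -2)) - 25 = -21*((-1 - 5) - 2)² - 25 = -21*(-6 - 2)² - 25 = -21*(-8)² - 25 = -21*64 - 25 = -1344 - 25 = -1369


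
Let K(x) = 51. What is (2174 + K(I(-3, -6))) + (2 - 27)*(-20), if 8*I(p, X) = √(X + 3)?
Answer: 2725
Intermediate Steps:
I(p, X) = √(3 + X)/8 (I(p, X) = √(X + 3)/8 = √(3 + X)/8)
(2174 + K(I(-3, -6))) + (2 - 27)*(-20) = (2174 + 51) + (2 - 27)*(-20) = 2225 - 25*(-20) = 2225 + 500 = 2725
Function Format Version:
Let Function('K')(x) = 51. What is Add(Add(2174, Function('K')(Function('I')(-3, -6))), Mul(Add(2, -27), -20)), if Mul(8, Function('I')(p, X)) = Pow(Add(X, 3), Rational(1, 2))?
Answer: 2725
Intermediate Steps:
Function('I')(p, X) = Mul(Rational(1, 8), Pow(Add(3, X), Rational(1, 2))) (Function('I')(p, X) = Mul(Rational(1, 8), Pow(Add(X, 3), Rational(1, 2))) = Mul(Rational(1, 8), Pow(Add(3, X), Rational(1, 2))))
Add(Add(2174, Function('K')(Function('I')(-3, -6))), Mul(Add(2, -27), -20)) = Add(Add(2174, 51), Mul(Add(2, -27), -20)) = Add(2225, Mul(-25, -20)) = Add(2225, 500) = 2725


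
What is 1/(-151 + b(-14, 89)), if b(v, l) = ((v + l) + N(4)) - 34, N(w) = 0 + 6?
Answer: -1/104 ≈ -0.0096154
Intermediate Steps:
N(w) = 6
b(v, l) = -28 + l + v (b(v, l) = ((v + l) + 6) - 34 = ((l + v) + 6) - 34 = (6 + l + v) - 34 = -28 + l + v)
1/(-151 + b(-14, 89)) = 1/(-151 + (-28 + 89 - 14)) = 1/(-151 + 47) = 1/(-104) = -1/104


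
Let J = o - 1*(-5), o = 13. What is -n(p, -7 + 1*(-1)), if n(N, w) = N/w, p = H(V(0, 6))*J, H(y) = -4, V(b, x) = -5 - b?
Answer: -9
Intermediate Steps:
J = 18 (J = 13 - 1*(-5) = 13 + 5 = 18)
p = -72 (p = -4*18 = -72)
-n(p, -7 + 1*(-1)) = -(-72)/(-7 + 1*(-1)) = -(-72)/(-7 - 1) = -(-72)/(-8) = -(-72)*(-1)/8 = -1*9 = -9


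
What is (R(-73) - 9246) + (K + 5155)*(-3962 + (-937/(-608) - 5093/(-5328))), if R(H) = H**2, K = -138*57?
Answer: 2172498568555/202464 ≈ 1.0730e+7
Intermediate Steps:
K = -7866
(R(-73) - 9246) + (K + 5155)*(-3962 + (-937/(-608) - 5093/(-5328))) = ((-73)**2 - 9246) + (-7866 + 5155)*(-3962 + (-937/(-608) - 5093/(-5328))) = (5329 - 9246) - 2711*(-3962 + (-937*(-1/608) - 5093*(-1/5328))) = -3917 - 2711*(-3962 + (937/608 + 5093/5328)) = -3917 - 2711*(-3962 + 505555/202464) = -3917 - 2711*(-801656813/202464) = -3917 + 2173291620043/202464 = 2172498568555/202464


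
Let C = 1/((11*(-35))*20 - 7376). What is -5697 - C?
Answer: -85887971/15076 ≈ -5697.0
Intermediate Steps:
C = -1/15076 (C = 1/(-385*20 - 7376) = 1/(-7700 - 7376) = 1/(-15076) = -1/15076 ≈ -6.6331e-5)
-5697 - C = -5697 - 1*(-1/15076) = -5697 + 1/15076 = -85887971/15076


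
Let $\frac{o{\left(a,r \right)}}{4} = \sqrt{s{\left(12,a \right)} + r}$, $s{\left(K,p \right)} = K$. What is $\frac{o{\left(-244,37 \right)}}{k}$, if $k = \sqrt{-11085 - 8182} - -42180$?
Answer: $\frac{168720}{254167381} - \frac{4 i \sqrt{19267}}{254167381} \approx 0.00066381 - 2.1845 \cdot 10^{-6} i$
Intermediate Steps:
$o{\left(a,r \right)} = 4 \sqrt{12 + r}$
$k = 42180 + i \sqrt{19267}$ ($k = \sqrt{-19267} + 42180 = i \sqrt{19267} + 42180 = 42180 + i \sqrt{19267} \approx 42180.0 + 138.81 i$)
$\frac{o{\left(-244,37 \right)}}{k} = \frac{4 \sqrt{12 + 37}}{42180 + i \sqrt{19267}} = \frac{4 \sqrt{49}}{42180 + i \sqrt{19267}} = \frac{4 \cdot 7}{42180 + i \sqrt{19267}} = \frac{28}{42180 + i \sqrt{19267}}$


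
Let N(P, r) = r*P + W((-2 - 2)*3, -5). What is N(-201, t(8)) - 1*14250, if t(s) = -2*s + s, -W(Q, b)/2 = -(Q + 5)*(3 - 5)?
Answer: -12614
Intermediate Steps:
W(Q, b) = -20 - 4*Q (W(Q, b) = -(-2)*(Q + 5)*(3 - 5) = -(-2)*(5 + Q)*(-2) = -(-2)*(-10 - 2*Q) = -2*(10 + 2*Q) = -20 - 4*Q)
t(s) = -s
N(P, r) = 28 + P*r (N(P, r) = r*P + (-20 - 4*(-2 - 2)*3) = P*r + (-20 - (-16)*3) = P*r + (-20 - 4*(-12)) = P*r + (-20 + 48) = P*r + 28 = 28 + P*r)
N(-201, t(8)) - 1*14250 = (28 - (-201)*8) - 1*14250 = (28 - 201*(-8)) - 14250 = (28 + 1608) - 14250 = 1636 - 14250 = -12614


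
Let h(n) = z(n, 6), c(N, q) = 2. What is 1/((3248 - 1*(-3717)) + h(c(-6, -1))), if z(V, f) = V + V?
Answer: 1/6969 ≈ 0.00014349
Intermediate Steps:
z(V, f) = 2*V
h(n) = 2*n
1/((3248 - 1*(-3717)) + h(c(-6, -1))) = 1/((3248 - 1*(-3717)) + 2*2) = 1/((3248 + 3717) + 4) = 1/(6965 + 4) = 1/6969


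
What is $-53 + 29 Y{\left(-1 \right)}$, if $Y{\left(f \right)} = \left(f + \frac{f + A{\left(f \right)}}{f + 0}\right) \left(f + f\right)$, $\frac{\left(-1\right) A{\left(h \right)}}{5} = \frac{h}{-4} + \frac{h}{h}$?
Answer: $- \frac{831}{2} \approx -415.5$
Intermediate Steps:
$A{\left(h \right)} = -5 + \frac{5 h}{4}$ ($A{\left(h \right)} = - 5 \left(\frac{h}{-4} + \frac{h}{h}\right) = - 5 \left(h \left(- \frac{1}{4}\right) + 1\right) = - 5 \left(- \frac{h}{4} + 1\right) = - 5 \left(1 - \frac{h}{4}\right) = -5 + \frac{5 h}{4}$)
$Y{\left(f \right)} = 2 f \left(f + \frac{-5 + \frac{9 f}{4}}{f}\right)$ ($Y{\left(f \right)} = \left(f + \frac{f + \left(-5 + \frac{5 f}{4}\right)}{f + 0}\right) \left(f + f\right) = \left(f + \frac{-5 + \frac{9 f}{4}}{f}\right) 2 f = 2 f \left(f + \frac{-5 + \frac{9 f}{4}}{f}\right)$)
$-53 + 29 Y{\left(-1 \right)} = -53 + 29 \left(-10 + 2 \left(-1\right)^{2} + \frac{9}{2} \left(-1\right)\right) = -53 + 29 \left(-10 + 2 \cdot 1 - \frac{9}{2}\right) = -53 + 29 \left(-10 + 2 - \frac{9}{2}\right) = -53 + 29 \left(- \frac{25}{2}\right) = -53 - \frac{725}{2} = - \frac{831}{2}$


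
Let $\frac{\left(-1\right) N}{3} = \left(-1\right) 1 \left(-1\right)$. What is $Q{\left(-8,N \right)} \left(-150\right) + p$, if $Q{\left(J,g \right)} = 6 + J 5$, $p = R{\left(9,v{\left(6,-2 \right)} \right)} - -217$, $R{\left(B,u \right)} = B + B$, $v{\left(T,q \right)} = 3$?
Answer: $5335$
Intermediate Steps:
$R{\left(B,u \right)} = 2 B$
$N = -3$ ($N = - 3 \left(-1\right) 1 \left(-1\right) = - 3 \left(\left(-1\right) \left(-1\right)\right) = \left(-3\right) 1 = -3$)
$p = 235$ ($p = 2 \cdot 9 - -217 = 18 + 217 = 235$)
$Q{\left(J,g \right)} = 6 + 5 J$
$Q{\left(-8,N \right)} \left(-150\right) + p = \left(6 + 5 \left(-8\right)\right) \left(-150\right) + 235 = \left(6 - 40\right) \left(-150\right) + 235 = \left(-34\right) \left(-150\right) + 235 = 5100 + 235 = 5335$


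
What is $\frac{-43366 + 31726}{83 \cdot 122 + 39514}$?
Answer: $- \frac{291}{1241} \approx -0.23449$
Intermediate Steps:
$\frac{-43366 + 31726}{83 \cdot 122 + 39514} = - \frac{11640}{10126 + 39514} = - \frac{11640}{49640} = \left(-11640\right) \frac{1}{49640} = - \frac{291}{1241}$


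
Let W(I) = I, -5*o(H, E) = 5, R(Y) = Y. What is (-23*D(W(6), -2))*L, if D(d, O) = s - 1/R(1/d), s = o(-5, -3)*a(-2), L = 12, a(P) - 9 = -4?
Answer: 3036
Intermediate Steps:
o(H, E) = -1 (o(H, E) = -⅕*5 = -1)
a(P) = 5 (a(P) = 9 - 4 = 5)
s = -5 (s = -1*5 = -5)
D(d, O) = -5 - d (D(d, O) = -5 - 1/(1/d) = -5 - d)
(-23*D(W(6), -2))*L = -23*(-5 - 1*6)*12 = -23*(-5 - 6)*12 = -23*(-11)*12 = 253*12 = 3036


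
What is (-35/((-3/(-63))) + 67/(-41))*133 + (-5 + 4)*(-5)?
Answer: -4016661/41 ≈ -97967.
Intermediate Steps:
(-35/((-3/(-63))) + 67/(-41))*133 + (-5 + 4)*(-5) = (-35/((-3*(-1/63))) + 67*(-1/41))*133 - 1*(-5) = (-35/1/21 - 67/41)*133 + 5 = (-35*21 - 67/41)*133 + 5 = (-735 - 67/41)*133 + 5 = -30202/41*133 + 5 = -4016866/41 + 5 = -4016661/41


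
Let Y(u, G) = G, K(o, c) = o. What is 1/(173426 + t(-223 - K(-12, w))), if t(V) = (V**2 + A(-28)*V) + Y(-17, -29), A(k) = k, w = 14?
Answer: 1/223826 ≈ 4.4678e-6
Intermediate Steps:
t(V) = -29 + V**2 - 28*V (t(V) = (V**2 - 28*V) - 29 = -29 + V**2 - 28*V)
1/(173426 + t(-223 - K(-12, w))) = 1/(173426 + (-29 + (-223 - 1*(-12))**2 - 28*(-223 - 1*(-12)))) = 1/(173426 + (-29 + (-223 + 12)**2 - 28*(-223 + 12))) = 1/(173426 + (-29 + (-211)**2 - 28*(-211))) = 1/(173426 + (-29 + 44521 + 5908)) = 1/(173426 + 50400) = 1/223826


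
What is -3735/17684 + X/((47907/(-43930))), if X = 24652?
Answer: -19151285306885/847187388 ≈ -22606.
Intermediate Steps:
-3735/17684 + X/((47907/(-43930))) = -3735/17684 + 24652/((47907/(-43930))) = -3735*1/17684 + 24652/((47907*(-1/43930))) = -3735/17684 + 24652/(-47907/43930) = -3735/17684 + 24652*(-43930/47907) = -3735/17684 - 1082962360/47907 = -19151285306885/847187388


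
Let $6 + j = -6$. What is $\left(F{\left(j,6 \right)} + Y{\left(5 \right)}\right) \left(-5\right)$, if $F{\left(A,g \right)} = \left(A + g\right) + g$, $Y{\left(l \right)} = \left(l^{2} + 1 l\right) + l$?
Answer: $-175$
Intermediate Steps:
$j = -12$ ($j = -6 - 6 = -12$)
$Y{\left(l \right)} = l^{2} + 2 l$ ($Y{\left(l \right)} = \left(l^{2} + l\right) + l = \left(l + l^{2}\right) + l = l^{2} + 2 l$)
$F{\left(A,g \right)} = A + 2 g$
$\left(F{\left(j,6 \right)} + Y{\left(5 \right)}\right) \left(-5\right) = \left(\left(-12 + 2 \cdot 6\right) + 5 \left(2 + 5\right)\right) \left(-5\right) = \left(\left(-12 + 12\right) + 5 \cdot 7\right) \left(-5\right) = \left(0 + 35\right) \left(-5\right) = 35 \left(-5\right) = -175$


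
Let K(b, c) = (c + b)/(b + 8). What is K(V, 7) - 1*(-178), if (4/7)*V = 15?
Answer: 24519/137 ≈ 178.97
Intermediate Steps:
V = 105/4 (V = (7/4)*15 = 105/4 ≈ 26.250)
K(b, c) = (b + c)/(8 + b)
K(V, 7) - 1*(-178) = (105/4 + 7)/(8 + 105/4) - 1*(-178) = (133/4)/(137/4) + 178 = (4/137)*(133/4) + 178 = 133/137 + 178 = 24519/137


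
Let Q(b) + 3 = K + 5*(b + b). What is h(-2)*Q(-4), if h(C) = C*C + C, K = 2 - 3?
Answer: -88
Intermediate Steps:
K = -1
Q(b) = -4 + 10*b (Q(b) = -3 + (-1 + 5*(b + b)) = -3 + (-1 + 5*(2*b)) = -3 + (-1 + 10*b) = -4 + 10*b)
h(C) = C + C² (h(C) = C² + C = C + C²)
h(-2)*Q(-4) = (-2*(1 - 2))*(-4 + 10*(-4)) = (-2*(-1))*(-4 - 40) = 2*(-44) = -88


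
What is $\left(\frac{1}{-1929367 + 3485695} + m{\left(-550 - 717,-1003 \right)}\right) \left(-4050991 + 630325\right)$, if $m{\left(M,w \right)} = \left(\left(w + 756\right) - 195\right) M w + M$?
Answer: $\frac{498380852230442123961}{259388} \approx 1.9214 \cdot 10^{15}$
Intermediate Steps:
$m{\left(M,w \right)} = M + M w \left(561 + w\right)$ ($m{\left(M,w \right)} = \left(\left(756 + w\right) - 195\right) M w + M = \left(561 + w\right) M w + M = M \left(561 + w\right) w + M = M w \left(561 + w\right) + M = M + M w \left(561 + w\right)$)
$\left(\frac{1}{-1929367 + 3485695} + m{\left(-550 - 717,-1003 \right)}\right) \left(-4050991 + 630325\right) = \left(\frac{1}{-1929367 + 3485695} + \left(-550 - 717\right) \left(1 + \left(-1003\right)^{2} + 561 \left(-1003\right)\right)\right) \left(-4050991 + 630325\right) = \left(\frac{1}{1556328} + \left(-550 - 717\right) \left(1 + 1006009 - 562683\right)\right) \left(-3420666\right) = \left(\frac{1}{1556328} - 561695309\right) \left(-3420666\right) = \left(- \frac{874182136865351}{1556328}\right) \left(-3420666\right) = \frac{498380852230442123961}{259388}$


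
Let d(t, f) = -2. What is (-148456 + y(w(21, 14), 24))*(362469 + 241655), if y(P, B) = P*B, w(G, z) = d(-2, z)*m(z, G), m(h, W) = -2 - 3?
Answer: -89540842784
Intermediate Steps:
m(h, W) = -5
w(G, z) = 10 (w(G, z) = -2*(-5) = 10)
y(P, B) = B*P
(-148456 + y(w(21, 14), 24))*(362469 + 241655) = (-148456 + 24*10)*(362469 + 241655) = (-148456 + 240)*604124 = -148216*604124 = -89540842784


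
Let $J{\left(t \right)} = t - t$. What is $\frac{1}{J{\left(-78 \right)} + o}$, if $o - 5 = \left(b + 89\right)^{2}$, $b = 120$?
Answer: $\frac{1}{43686} \approx 2.2891 \cdot 10^{-5}$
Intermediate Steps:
$J{\left(t \right)} = 0$
$o = 43686$ ($o = 5 + \left(120 + 89\right)^{2} = 5 + 209^{2} = 5 + 43681 = 43686$)
$\frac{1}{J{\left(-78 \right)} + o} = \frac{1}{0 + 43686} = \frac{1}{43686}$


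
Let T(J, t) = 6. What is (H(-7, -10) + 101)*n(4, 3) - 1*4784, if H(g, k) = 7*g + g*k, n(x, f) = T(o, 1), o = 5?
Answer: -4052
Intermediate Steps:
n(x, f) = 6
(H(-7, -10) + 101)*n(4, 3) - 1*4784 = (-7*(7 - 10) + 101)*6 - 1*4784 = (-7*(-3) + 101)*6 - 4784 = (21 + 101)*6 - 4784 = 122*6 - 4784 = 732 - 4784 = -4052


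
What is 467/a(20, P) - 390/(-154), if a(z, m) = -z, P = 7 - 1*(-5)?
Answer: -32059/1540 ≈ -20.818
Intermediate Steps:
P = 12 (P = 7 + 5 = 12)
467/a(20, P) - 390/(-154) = 467/((-1*20)) - 390/(-154) = 467/(-20) - 390*(-1/154) = 467*(-1/20) + 195/77 = -467/20 + 195/77 = -32059/1540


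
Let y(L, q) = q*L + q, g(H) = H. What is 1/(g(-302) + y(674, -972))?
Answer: -1/656402 ≈ -1.5235e-6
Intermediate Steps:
y(L, q) = q + L*q (y(L, q) = L*q + q = q + L*q)
1/(g(-302) + y(674, -972)) = 1/(-302 - 972*(1 + 674)) = 1/(-302 - 972*675) = 1/(-302 - 656100) = 1/(-656402) = -1/656402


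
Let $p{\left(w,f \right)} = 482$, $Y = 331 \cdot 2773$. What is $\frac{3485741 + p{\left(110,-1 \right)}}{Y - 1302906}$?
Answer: $- \frac{3486223}{385043} \approx -9.0541$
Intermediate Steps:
$Y = 917863$
$\frac{3485741 + p{\left(110,-1 \right)}}{Y - 1302906} = \frac{3485741 + 482}{917863 - 1302906} = \frac{3486223}{-385043} = 3486223 \left(- \frac{1}{385043}\right) = - \frac{3486223}{385043}$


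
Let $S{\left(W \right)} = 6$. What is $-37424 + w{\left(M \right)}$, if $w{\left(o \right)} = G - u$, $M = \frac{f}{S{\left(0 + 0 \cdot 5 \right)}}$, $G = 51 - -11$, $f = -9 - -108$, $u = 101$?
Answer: $-37463$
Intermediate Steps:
$f = 99$ ($f = -9 + 108 = 99$)
$G = 62$ ($G = 51 + 11 = 62$)
$M = \frac{33}{2}$ ($M = \frac{99}{6} = 99 \cdot \frac{1}{6} = \frac{33}{2} \approx 16.5$)
$w{\left(o \right)} = -39$ ($w{\left(o \right)} = 62 - 101 = -39$)
$-37424 + w{\left(M \right)} = -37424 - 39 = -37463$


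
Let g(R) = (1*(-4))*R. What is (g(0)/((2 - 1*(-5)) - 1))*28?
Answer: 0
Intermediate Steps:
g(R) = -4*R
(g(0)/((2 - 1*(-5)) - 1))*28 = ((-4*0)/((2 - 1*(-5)) - 1))*28 = (0/((2 + 5) - 1))*28 = (0/(7 - 1))*28 = (0/6)*28 = (0*(⅙))*28 = 0*28 = 0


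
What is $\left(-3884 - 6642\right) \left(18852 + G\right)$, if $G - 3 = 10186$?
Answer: $-305685566$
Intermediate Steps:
$G = 10189$ ($G = 3 + 10186 = 10189$)
$\left(-3884 - 6642\right) \left(18852 + G\right) = \left(-3884 - 6642\right) \left(18852 + 10189\right) = \left(-10526\right) 29041 = -305685566$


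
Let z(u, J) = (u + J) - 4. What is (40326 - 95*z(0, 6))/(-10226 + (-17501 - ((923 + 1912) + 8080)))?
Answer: -20068/19321 ≈ -1.0387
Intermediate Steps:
z(u, J) = -4 + J + u (z(u, J) = (J + u) - 4 = -4 + J + u)
(40326 - 95*z(0, 6))/(-10226 + (-17501 - ((923 + 1912) + 8080))) = (40326 - 95*(-4 + 6 + 0))/(-10226 + (-17501 - ((923 + 1912) + 8080))) = (40326 - 95*2)/(-10226 + (-17501 - (2835 + 8080))) = (40326 - 190)/(-10226 + (-17501 - 1*10915)) = 40136/(-10226 + (-17501 - 10915)) = 40136/(-10226 - 28416) = 40136/(-38642) = 40136*(-1/38642) = -20068/19321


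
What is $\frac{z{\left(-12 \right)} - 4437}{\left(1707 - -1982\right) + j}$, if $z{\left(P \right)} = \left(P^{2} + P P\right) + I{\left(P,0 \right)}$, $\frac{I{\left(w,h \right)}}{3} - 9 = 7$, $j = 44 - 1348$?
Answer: $- \frac{1367}{795} \approx -1.7195$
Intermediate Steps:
$j = -1304$
$I{\left(w,h \right)} = 48$ ($I{\left(w,h \right)} = 27 + 3 \cdot 7 = 27 + 21 = 48$)
$z{\left(P \right)} = 48 + 2 P^{2}$ ($z{\left(P \right)} = \left(P^{2} + P P\right) + 48 = \left(P^{2} + P^{2}\right) + 48 = 2 P^{2} + 48 = 48 + 2 P^{2}$)
$\frac{z{\left(-12 \right)} - 4437}{\left(1707 - -1982\right) + j} = \frac{\left(48 + 2 \left(-12\right)^{2}\right) - 4437}{\left(1707 - -1982\right) - 1304} = \frac{\left(48 + 2 \cdot 144\right) - 4437}{\left(1707 + 1982\right) - 1304} = \frac{\left(48 + 288\right) - 4437}{3689 - 1304} = \frac{336 - 4437}{2385} = \left(-4101\right) \frac{1}{2385} = - \frac{1367}{795}$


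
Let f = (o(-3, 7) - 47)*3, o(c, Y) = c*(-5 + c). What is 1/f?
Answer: -1/69 ≈ -0.014493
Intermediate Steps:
f = -69 (f = (-3*(-5 - 3) - 47)*3 = (-3*(-8) - 47)*3 = (24 - 47)*3 = -23*3 = -69)
1/f = 1/(-69) = -1/69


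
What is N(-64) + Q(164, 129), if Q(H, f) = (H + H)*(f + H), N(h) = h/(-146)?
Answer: 7015624/73 ≈ 96105.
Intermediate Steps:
N(h) = -h/146 (N(h) = h*(-1/146) = -h/146)
Q(H, f) = 2*H*(H + f) (Q(H, f) = (2*H)*(H + f) = 2*H*(H + f))
N(-64) + Q(164, 129) = -1/146*(-64) + 2*164*(164 + 129) = 32/73 + 2*164*293 = 32/73 + 96104 = 7015624/73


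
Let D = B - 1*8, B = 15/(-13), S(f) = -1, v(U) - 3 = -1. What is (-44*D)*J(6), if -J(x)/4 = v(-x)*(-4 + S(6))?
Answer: 209440/13 ≈ 16111.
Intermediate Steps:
v(U) = 2 (v(U) = 3 - 1 = 2)
B = -15/13 (B = 15*(-1/13) = -15/13 ≈ -1.1538)
D = -119/13 (D = -15/13 - 1*8 = -15/13 - 8 = -119/13 ≈ -9.1538)
J(x) = 40 (J(x) = -8*(-4 - 1) = -8*(-5) = -4*(-10) = 40)
(-44*D)*J(6) = -44*(-119/13)*40 = (5236/13)*40 = 209440/13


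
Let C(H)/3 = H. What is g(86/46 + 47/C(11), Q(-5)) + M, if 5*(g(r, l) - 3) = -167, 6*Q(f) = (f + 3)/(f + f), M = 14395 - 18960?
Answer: -22977/5 ≈ -4595.4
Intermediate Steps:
C(H) = 3*H
M = -4565
Q(f) = (3 + f)/(12*f) (Q(f) = ((f + 3)/(f + f))/6 = ((3 + f)/((2*f)))/6 = ((3 + f)*(1/(2*f)))/6 = ((3 + f)/(2*f))/6 = (3 + f)/(12*f))
g(r, l) = -152/5 (g(r, l) = 3 + (⅕)*(-167) = 3 - 167/5 = -152/5)
g(86/46 + 47/C(11), Q(-5)) + M = -152/5 - 4565 = -22977/5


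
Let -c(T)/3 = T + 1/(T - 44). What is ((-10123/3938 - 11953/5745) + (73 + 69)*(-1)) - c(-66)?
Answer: -3898969981/11311905 ≈ -344.68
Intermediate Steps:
c(T) = -3*T - 3/(-44 + T) (c(T) = -3*(T + 1/(T - 44)) = -3*(T + 1/(-44 + T)) = -3*T - 3/(-44 + T))
((-10123/3938 - 11953/5745) + (73 + 69)*(-1)) - c(-66) = ((-10123/3938 - 11953/5745) + (73 + 69)*(-1)) - 3*(-1 - 1*(-66)**2 + 44*(-66))/(-44 - 66) = ((-10123*1/3938 - 11953*1/5745) + 142*(-1)) - 3*(-1 - 1*4356 - 2904)/(-110) = ((-10123/3938 - 11953/5745) - 142) - 3*(-1)*(-1 - 4356 - 2904)/110 = (-105227549/22623810 - 142) - 3*(-1)*(-7261)/110 = -3317808569/22623810 - 1*21783/110 = -3317808569/22623810 - 21783/110 = -3898969981/11311905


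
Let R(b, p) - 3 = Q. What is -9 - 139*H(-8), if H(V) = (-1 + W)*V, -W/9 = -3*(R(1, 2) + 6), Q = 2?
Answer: 329143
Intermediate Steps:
R(b, p) = 5 (R(b, p) = 3 + 2 = 5)
W = 297 (W = -(-27)*(5 + 6) = -(-27)*11 = -9*(-33) = 297)
H(V) = 296*V (H(V) = (-1 + 297)*V = 296*V)
-9 - 139*H(-8) = -9 - 41144*(-8) = -9 - 139*(-2368) = -9 + 329152 = 329143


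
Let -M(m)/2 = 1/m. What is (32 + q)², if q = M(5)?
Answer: 24964/25 ≈ 998.56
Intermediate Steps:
M(m) = -2/m
q = -⅖ (q = -2/5 = -2*⅕ = -⅖ ≈ -0.40000)
(32 + q)² = (32 - ⅖)² = (158/5)² = 24964/25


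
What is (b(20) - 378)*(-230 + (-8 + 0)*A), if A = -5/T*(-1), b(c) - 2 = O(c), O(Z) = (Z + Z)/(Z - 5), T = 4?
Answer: 89600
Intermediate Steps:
O(Z) = 2*Z/(-5 + Z) (O(Z) = (2*Z)/(-5 + Z) = 2*Z/(-5 + Z))
b(c) = 2 + 2*c/(-5 + c)
A = 5/4 (A = -5/4*(-1) = 5/4 ≈ 1.2500)
(b(20) - 378)*(-230 + (-8 + 0)*A) = (2*(-5 + 2*20)/(-5 + 20) - 378)*(-230 + (-8 + 0)*(5/4)) = (2*(-5 + 40)/15 - 378)*(-230 - 8*5/4) = (2*(1/15)*35 - 378)*(-230 - 10) = (14/3 - 378)*(-240) = -1120/3*(-240) = 89600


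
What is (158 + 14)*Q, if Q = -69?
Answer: -11868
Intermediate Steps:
(158 + 14)*Q = (158 + 14)*(-69) = 172*(-69) = -11868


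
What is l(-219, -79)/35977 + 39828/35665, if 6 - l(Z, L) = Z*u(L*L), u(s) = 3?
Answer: 1456537851/1283119705 ≈ 1.1352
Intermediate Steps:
l(Z, L) = 6 - 3*Z (l(Z, L) = 6 - Z*3 = 6 - 3*Z)
l(-219, -79)/35977 + 39828/35665 = (6 - 3*(-219))/35977 + 39828/35665 = (6 + 657)*(1/35977) + 39828*(1/35665) = 663*(1/35977) + 39828/35665 = 663/35977 + 39828/35665 = 1456537851/1283119705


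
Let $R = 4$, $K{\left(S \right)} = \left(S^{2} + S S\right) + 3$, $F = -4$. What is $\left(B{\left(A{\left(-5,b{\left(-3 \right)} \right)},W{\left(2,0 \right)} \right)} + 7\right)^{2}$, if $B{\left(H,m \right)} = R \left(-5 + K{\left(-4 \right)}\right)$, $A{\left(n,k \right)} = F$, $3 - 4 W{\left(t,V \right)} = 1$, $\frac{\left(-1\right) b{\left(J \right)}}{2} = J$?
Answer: $16129$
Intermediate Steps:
$b{\left(J \right)} = - 2 J$
$W{\left(t,V \right)} = \frac{1}{2}$ ($W{\left(t,V \right)} = \frac{3}{4} - \frac{1}{4} = \frac{1}{2}$)
$A{\left(n,k \right)} = -4$
$K{\left(S \right)} = 3 + 2 S^{2}$ ($K{\left(S \right)} = \left(S^{2} + S^{2}\right) + 3 = 2 S^{2} + 3 = 3 + 2 S^{2}$)
$B{\left(H,m \right)} = 120$ ($B{\left(H,m \right)} = 4 \left(-5 + \left(3 + 2 \left(-4\right)^{2}\right)\right) = 4 \left(-5 + \left(3 + 2 \cdot 16\right)\right) = 4 \left(-5 + \left(3 + 32\right)\right) = 4 \left(-5 + 35\right) = 4 \cdot 30 = 120$)
$\left(B{\left(A{\left(-5,b{\left(-3 \right)} \right)},W{\left(2,0 \right)} \right)} + 7\right)^{2} = \left(120 + 7\right)^{2} = 127^{2} = 16129$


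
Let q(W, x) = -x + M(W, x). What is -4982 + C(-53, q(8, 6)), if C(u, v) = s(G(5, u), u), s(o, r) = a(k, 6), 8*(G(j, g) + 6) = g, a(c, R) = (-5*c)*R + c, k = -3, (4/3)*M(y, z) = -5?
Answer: -4895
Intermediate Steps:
M(y, z) = -15/4 (M(y, z) = (¾)*(-5) = -15/4)
a(c, R) = c - 5*R*c (a(c, R) = -5*R*c + c = c - 5*R*c)
G(j, g) = -6 + g/8
q(W, x) = -15/4 - x (q(W, x) = -x - 15/4 = -15/4 - x)
s(o, r) = 87 (s(o, r) = -3*(1 - 5*6) = -3*(1 - 30) = -3*(-29) = 87)
C(u, v) = 87
-4982 + C(-53, q(8, 6)) = -4982 + 87 = -4895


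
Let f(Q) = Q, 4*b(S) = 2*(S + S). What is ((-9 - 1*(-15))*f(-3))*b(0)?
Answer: 0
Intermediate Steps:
b(S) = S (b(S) = (2*(S + S))/4 = (2*(2*S))/4 = (4*S)/4 = S)
((-9 - 1*(-15))*f(-3))*b(0) = ((-9 - 1*(-15))*(-3))*0 = ((-9 + 15)*(-3))*0 = (6*(-3))*0 = -18*0 = 0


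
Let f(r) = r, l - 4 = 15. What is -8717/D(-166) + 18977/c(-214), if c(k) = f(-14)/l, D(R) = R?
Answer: -2133265/83 ≈ -25702.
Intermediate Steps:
l = 19 (l = 4 + 15 = 19)
c(k) = -14/19
-8717/D(-166) + 18977/c(-214) = -8717/(-166) + 18977/(-14/19) = -8717*(-1/166) + 18977*(-19/14) = 8717/166 - 51509/2 = -2133265/83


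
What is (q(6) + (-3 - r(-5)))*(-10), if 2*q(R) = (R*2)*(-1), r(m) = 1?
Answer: 100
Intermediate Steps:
q(R) = -R (q(R) = ((R*2)*(-1))/2 = ((2*R)*(-1))/2 = (-2*R)/2 = -R)
(q(6) + (-3 - r(-5)))*(-10) = (-1*6 + (-3 - 1*1))*(-10) = (-6 + (-3 - 1))*(-10) = (-6 - 4)*(-10) = -10*(-10) = 100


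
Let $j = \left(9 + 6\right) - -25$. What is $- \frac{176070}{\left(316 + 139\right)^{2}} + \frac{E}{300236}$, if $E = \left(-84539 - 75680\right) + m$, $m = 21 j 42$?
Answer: $- \frac{15745609799}{12431271580} \approx -1.2666$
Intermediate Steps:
$j = 40$ ($j = 15 + 25 = 40$)
$m = 35280$ ($m = 21 \cdot 40 \cdot 42 = 840 \cdot 42 = 35280$)
$E = -124939$ ($E = \left(-84539 - 75680\right) + 35280 = -160219 + 35280 = -124939$)
$- \frac{176070}{\left(316 + 139\right)^{2}} + \frac{E}{300236} = - \frac{176070}{\left(316 + 139\right)^{2}} - \frac{124939}{300236} = - \frac{176070}{455^{2}} - \frac{124939}{300236} = - \frac{176070}{207025} - \frac{124939}{300236} = \left(-176070\right) \frac{1}{207025} - \frac{124939}{300236} = - \frac{35214}{41405} - \frac{124939}{300236} = - \frac{15745609799}{12431271580}$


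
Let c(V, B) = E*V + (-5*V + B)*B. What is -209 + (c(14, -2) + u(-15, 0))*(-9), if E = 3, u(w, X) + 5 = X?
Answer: -1838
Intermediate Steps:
u(w, X) = -5 + X
c(V, B) = 3*V + B*(B - 5*V) (c(V, B) = 3*V + (-5*V + B)*B = 3*V + (B - 5*V)*B = 3*V + B*(B - 5*V))
-209 + (c(14, -2) + u(-15, 0))*(-9) = -209 + (((-2)² + 3*14 - 5*(-2)*14) + (-5 + 0))*(-9) = -209 + ((4 + 42 + 140) - 5)*(-9) = -209 + (186 - 5)*(-9) = -209 + 181*(-9) = -209 - 1629 = -1838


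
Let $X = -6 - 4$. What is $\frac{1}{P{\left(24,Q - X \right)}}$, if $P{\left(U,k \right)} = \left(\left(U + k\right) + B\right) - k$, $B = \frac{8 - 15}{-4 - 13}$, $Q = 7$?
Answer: $\frac{17}{415} \approx 0.040964$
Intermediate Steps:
$X = -10$
$B = \frac{7}{17}$ ($B = - \frac{7}{-17} = \left(-7\right) \left(- \frac{1}{17}\right) = \frac{7}{17} \approx 0.41176$)
$P{\left(U,k \right)} = \frac{7}{17} + U$ ($P{\left(U,k \right)} = \left(\left(U + k\right) + \frac{7}{17}\right) - k = \left(\frac{7}{17} + U + k\right) - k = \frac{7}{17} + U$)
$\frac{1}{P{\left(24,Q - X \right)}} = \frac{1}{\frac{7}{17} + 24} = \frac{1}{\frac{415}{17}} = \frac{17}{415}$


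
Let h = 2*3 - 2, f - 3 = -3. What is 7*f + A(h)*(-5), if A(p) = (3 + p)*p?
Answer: -140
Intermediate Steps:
f = 0 (f = 3 - 3 = 0)
h = 4 (h = 6 - 2 = 4)
A(p) = p*(3 + p)
7*f + A(h)*(-5) = 7*0 + (4*(3 + 4))*(-5) = 0 + (4*7)*(-5) = 0 + 28*(-5) = 0 - 140 = -140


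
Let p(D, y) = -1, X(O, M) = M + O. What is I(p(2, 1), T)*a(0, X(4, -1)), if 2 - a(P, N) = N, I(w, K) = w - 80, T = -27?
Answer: 81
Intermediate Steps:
I(w, K) = -80 + w
a(P, N) = 2 - N
I(p(2, 1), T)*a(0, X(4, -1)) = (-80 - 1)*(2 - (-1 + 4)) = -81*(2 - 1*3) = -81*(2 - 3) = -81*(-1) = 81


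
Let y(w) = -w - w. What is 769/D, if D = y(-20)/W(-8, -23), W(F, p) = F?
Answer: -769/5 ≈ -153.80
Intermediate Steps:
y(w) = -2*w
D = -5 (D = -2*(-20)/(-8) = 40*(-⅛) = -5)
769/D = 769/(-5) = 769*(-⅕) = -769/5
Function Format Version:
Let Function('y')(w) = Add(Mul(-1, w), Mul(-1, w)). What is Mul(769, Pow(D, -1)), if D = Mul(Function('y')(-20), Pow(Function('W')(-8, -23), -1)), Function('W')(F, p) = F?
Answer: Rational(-769, 5) ≈ -153.80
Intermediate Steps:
Function('y')(w) = Mul(-2, w)
D = -5 (D = Mul(Mul(-2, -20), Pow(-8, -1)) = Mul(40, Rational(-1, 8)) = -5)
Mul(769, Pow(D, -1)) = Mul(769, Pow(-5, -1)) = Mul(769, Rational(-1, 5)) = Rational(-769, 5)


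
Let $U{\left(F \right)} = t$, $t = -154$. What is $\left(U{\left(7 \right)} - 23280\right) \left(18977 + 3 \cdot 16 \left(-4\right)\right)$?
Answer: $-440207690$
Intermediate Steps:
$U{\left(F \right)} = -154$
$\left(U{\left(7 \right)} - 23280\right) \left(18977 + 3 \cdot 16 \left(-4\right)\right) = \left(-154 - 23280\right) \left(18977 + 3 \cdot 16 \left(-4\right)\right) = - 23434 \left(18977 + 48 \left(-4\right)\right) = - 23434 \left(18977 - 192\right) = \left(-23434\right) 18785 = -440207690$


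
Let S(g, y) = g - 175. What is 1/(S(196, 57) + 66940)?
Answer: 1/66961 ≈ 1.4934e-5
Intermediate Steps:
S(g, y) = -175 + g
1/(S(196, 57) + 66940) = 1/((-175 + 196) + 66940) = 1/(21 + 66940) = 1/66961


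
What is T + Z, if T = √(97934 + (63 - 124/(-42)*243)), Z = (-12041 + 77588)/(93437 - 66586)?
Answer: 65547/26851 + √4837007/7 ≈ 316.63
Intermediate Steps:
Z = 65547/26851 ≈ 2.4411
T = √4837007/7 (T = √(97934 + (63 - 124*(-1/42)*243)) = √(97934 + (63 + (62/21)*243)) = √(97934 + (63 + 5022/7)) = √(97934 + 5463/7) = √(691001/7) = √4837007/7 ≈ 314.19)
T + Z = √4837007/7 + 65547/26851 = 65547/26851 + √4837007/7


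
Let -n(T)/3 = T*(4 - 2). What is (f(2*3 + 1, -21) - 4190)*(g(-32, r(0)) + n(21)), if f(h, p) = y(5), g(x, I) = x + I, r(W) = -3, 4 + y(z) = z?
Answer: 674429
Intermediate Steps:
y(z) = -4 + z
g(x, I) = I + x
f(h, p) = 1 (f(h, p) = -4 + 5 = 1)
n(T) = -6*T (n(T) = -3*T*(4 - 2) = -3*T*2 = -6*T)
(f(2*3 + 1, -21) - 4190)*(g(-32, r(0)) + n(21)) = (1 - 4190)*((-3 - 32) - 6*21) = -4189*(-35 - 126) = -4189*(-161) = 674429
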